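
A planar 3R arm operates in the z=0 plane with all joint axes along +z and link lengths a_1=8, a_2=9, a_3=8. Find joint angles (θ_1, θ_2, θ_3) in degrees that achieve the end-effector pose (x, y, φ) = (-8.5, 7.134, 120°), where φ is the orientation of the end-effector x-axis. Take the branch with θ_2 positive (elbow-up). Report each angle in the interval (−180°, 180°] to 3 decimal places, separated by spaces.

90.000 150.000 -120.000

wrist centre = target − a_3·(cos φ, sin φ) = (-4.5000, 0.2058)
cos θ_2 = (20.2924−8²−9²)/(2·8·9) = -0.8660; θ_2 = 150.0000° (elbow-up)
β = atan2(0.2058,-4.5000) = 177.3815°; ψ = atan2(4.5000,0.2058) = 87.3819°
θ_1 = β − ψ = 89.9997°
θ_3 = φ − θ_1 − θ_2 = -119.9997° (wrapped to (-180°,180°])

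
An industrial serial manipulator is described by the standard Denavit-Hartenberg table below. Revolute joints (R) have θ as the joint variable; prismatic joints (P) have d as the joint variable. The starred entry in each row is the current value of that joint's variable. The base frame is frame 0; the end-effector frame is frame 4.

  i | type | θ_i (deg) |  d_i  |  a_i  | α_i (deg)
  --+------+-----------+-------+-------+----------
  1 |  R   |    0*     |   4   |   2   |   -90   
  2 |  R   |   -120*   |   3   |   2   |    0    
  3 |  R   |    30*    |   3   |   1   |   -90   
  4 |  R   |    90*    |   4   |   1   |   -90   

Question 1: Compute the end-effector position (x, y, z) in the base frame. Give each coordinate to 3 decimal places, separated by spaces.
after link 1: o_1 = (2.0000, 0.0000, 4.0000)
after link 2: o_2 = (1.0000, 3.0000, 5.7321)
after link 3: o_3 = (1.0000, 6.0000, 6.7321)
after link 4: o_4 = (5.0000, 5.0000, 6.7321)

5.000 5.000 6.732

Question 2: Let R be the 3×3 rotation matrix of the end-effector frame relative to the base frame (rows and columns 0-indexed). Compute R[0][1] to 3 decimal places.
End-effector y-axis (col 1 of R) = (-1.0000,-0.0000,0.0000)
R[0][1] = -1.0000

-1.000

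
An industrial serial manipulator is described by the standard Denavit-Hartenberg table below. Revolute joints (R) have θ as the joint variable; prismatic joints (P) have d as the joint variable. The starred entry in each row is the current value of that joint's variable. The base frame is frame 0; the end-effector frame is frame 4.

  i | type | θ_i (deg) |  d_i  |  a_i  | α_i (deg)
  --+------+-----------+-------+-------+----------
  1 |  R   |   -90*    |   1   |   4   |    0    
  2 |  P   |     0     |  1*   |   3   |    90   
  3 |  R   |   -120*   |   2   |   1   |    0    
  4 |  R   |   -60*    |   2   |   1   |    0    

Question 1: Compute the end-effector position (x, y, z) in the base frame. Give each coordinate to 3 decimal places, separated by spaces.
-4.000 -5.500 1.134

after link 1: o_1 = (0.0000, -4.0000, 1.0000)
after link 2: o_2 = (0.0000, -7.0000, 2.0000)
after link 3: o_3 = (-2.0000, -6.5000, 1.1340)
after link 4: o_4 = (-4.0000, -5.5000, 1.1340)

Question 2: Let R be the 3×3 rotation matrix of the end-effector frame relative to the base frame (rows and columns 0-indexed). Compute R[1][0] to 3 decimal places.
1.000

End-effector x-axis (col 0 of R) = (-0.0000,1.0000,-0.0000)
R[1][0] = 1.0000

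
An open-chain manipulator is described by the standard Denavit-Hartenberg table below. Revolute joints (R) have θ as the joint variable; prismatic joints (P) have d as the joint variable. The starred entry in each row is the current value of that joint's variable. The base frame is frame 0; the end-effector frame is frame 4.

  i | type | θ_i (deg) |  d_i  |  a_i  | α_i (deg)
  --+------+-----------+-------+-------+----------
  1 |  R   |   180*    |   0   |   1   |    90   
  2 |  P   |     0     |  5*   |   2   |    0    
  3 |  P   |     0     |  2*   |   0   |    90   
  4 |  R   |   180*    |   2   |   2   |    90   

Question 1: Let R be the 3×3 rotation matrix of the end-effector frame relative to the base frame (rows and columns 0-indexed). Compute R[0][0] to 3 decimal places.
End-effector x-axis (col 0 of R) = (1.0000,0.0000,0.0000)
R[0][0] = 1.0000

1.000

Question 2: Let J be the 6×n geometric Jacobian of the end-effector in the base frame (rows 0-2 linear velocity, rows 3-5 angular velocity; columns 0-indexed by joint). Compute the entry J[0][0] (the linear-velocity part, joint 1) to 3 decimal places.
axis z_0 = ẑ; lever o_n−o_0 = (-1.0000,7.0000,-2.0000)
cross product → J_v[:, 0] = (-7.0000,-1.0000,0.0000)
J_ω[:, 0] = z_0
entry J[0][0] = -7.0000

-7.000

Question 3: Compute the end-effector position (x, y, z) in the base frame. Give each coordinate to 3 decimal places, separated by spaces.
-1.000 7.000 -2.000

after link 1: o_1 = (-1.0000, 0.0000, 0.0000)
after link 2: o_2 = (-3.0000, 5.0000, 0.0000)
after link 3: o_3 = (-3.0000, 7.0000, 0.0000)
after link 4: o_4 = (-1.0000, 7.0000, -2.0000)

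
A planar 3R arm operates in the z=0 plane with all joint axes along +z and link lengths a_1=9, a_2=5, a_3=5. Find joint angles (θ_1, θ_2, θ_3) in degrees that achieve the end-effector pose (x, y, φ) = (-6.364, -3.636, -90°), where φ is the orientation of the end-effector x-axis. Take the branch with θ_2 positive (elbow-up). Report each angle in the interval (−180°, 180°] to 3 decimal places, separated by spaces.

wrist centre = target − a_3·(cos φ, sin φ) = (-6.3640, 1.3640)
cos θ_2 = (42.3610−9²−5²)/(2·9·5) = -0.7071; θ_2 = 134.9995° (elbow-up)
β = atan2(1.3640,-6.3640) = 167.9028°; ψ = atan2(3.5356,5.4645) = 32.9031°
θ_1 = β − ψ = 134.9996°
θ_3 = φ − θ_1 − θ_2 = 0.0009° (wrapped to (-180°,180°])

135.000 134.999 0.001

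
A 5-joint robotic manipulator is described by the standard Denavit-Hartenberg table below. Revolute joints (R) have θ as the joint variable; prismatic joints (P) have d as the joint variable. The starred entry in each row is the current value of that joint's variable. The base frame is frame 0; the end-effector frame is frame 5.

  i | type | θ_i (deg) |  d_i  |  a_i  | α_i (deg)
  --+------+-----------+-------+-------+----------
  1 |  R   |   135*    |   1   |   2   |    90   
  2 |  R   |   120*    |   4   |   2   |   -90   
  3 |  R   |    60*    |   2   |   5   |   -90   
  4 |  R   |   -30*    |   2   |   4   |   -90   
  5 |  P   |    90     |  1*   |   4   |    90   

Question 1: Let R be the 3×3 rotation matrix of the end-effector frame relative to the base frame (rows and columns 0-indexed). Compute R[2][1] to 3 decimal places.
0.650

End-effector y-axis (col 1 of R) = (-0.7481,0.1358,0.6495)
R[2][1] = 0.6495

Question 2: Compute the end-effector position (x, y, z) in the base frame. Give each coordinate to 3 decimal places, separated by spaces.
after link 1: o_1 = (-1.4142, 1.4142, 1.0000)
after link 2: o_2 = (2.1213, 3.5355, 2.7321)
after link 3: o_3 = (1.1681, -1.6350, 3.8971)
after link 4: o_4 = (-0.4356, -5.6881, 2.8971)
after link 5: o_5 = (1.4552, -5.3629, 6.5466)

1.455 -5.363 6.547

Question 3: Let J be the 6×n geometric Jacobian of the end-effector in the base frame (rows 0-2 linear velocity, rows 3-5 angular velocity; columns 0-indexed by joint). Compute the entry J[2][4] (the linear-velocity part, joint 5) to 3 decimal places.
0.650

prismatic axis z_4 = (-0.7481,0.1358,0.6495)
J_v[:, 4] = z_4; J_ω[:, 4] = (0,0,0)
entry J[2][4] = 0.6495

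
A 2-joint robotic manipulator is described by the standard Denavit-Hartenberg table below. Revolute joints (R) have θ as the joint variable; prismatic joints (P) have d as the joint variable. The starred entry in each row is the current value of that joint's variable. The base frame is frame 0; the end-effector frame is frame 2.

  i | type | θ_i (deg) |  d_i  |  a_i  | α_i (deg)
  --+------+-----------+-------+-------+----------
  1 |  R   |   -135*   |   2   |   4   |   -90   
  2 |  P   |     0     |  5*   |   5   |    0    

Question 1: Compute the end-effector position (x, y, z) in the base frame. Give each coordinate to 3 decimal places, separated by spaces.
after link 1: o_1 = (-2.8284, -2.8284, 2.0000)
after link 2: o_2 = (-2.8284, -9.8995, 2.0000)

-2.828 -9.899 2.000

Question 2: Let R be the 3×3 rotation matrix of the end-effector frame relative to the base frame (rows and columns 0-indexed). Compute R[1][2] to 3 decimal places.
-0.707

End-effector z-axis (col 2 of R) = (0.7071,-0.7071,0.0000)
R[1][2] = -0.7071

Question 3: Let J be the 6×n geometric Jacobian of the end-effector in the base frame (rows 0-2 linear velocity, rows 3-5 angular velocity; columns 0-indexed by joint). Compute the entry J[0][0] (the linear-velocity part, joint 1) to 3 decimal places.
axis z_0 = ẑ; lever o_n−o_0 = (-2.8284,-9.8995,2.0000)
cross product → J_v[:, 0] = (9.8995,-2.8284,0.0000)
J_ω[:, 0] = z_0
entry J[0][0] = 9.8995

9.899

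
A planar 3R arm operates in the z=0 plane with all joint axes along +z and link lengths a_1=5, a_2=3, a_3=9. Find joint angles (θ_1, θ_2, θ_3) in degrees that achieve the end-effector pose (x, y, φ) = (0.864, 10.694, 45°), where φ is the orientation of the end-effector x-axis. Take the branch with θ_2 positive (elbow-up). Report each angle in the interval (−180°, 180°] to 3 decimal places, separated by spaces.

wrist centre = target − a_3·(cos φ, sin φ) = (-5.5000, 4.3300)
cos θ_2 = (48.9988−5²−3²)/(2·5·3) = 0.5000; θ_2 = 60.0026° (elbow-up)
β = atan2(4.3300,-5.5000) = 141.7872°; ψ = atan2(2.5981,6.4999) = 21.7877°
θ_1 = β − ψ = 119.9995°
θ_3 = φ − θ_1 − θ_2 = -135.0021° (wrapped to (-180°,180°])

119.999 60.003 -135.002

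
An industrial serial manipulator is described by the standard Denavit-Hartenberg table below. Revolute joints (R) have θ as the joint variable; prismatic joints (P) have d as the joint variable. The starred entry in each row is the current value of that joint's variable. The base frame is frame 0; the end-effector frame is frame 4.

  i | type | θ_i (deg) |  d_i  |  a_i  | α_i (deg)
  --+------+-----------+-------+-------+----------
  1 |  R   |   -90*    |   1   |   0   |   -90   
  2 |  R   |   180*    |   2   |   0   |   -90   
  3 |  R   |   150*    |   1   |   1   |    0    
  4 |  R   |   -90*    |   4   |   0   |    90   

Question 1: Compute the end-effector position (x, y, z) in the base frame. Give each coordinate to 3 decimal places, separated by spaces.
after link 1: o_1 = (0.0000, 0.0000, 1.0000)
after link 2: o_2 = (2.0000, 0.0000, 1.0000)
after link 3: o_3 = (1.5000, -0.8660, 2.0000)
after link 4: o_4 = (1.5000, -0.8660, 6.0000)

1.500 -0.866 6.000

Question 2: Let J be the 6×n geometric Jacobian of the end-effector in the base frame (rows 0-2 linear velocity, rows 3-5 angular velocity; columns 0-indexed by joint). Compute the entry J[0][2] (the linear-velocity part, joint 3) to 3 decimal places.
axis z_2 = (-0.0000,0.0000,1.0000); lever o_n−o_2 = (-0.5000,-0.8660,5.0000)
cross product → J_v[:, 2] = (0.8660,-0.5000,0.0000)
J_ω[:, 2] = z_2
entry J[0][2] = 0.8660

0.866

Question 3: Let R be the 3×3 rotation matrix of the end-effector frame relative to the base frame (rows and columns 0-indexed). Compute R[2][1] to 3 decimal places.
End-effector y-axis (col 1 of R) = (-0.0000,0.0000,1.0000)
R[2][1] = 1.0000

1.000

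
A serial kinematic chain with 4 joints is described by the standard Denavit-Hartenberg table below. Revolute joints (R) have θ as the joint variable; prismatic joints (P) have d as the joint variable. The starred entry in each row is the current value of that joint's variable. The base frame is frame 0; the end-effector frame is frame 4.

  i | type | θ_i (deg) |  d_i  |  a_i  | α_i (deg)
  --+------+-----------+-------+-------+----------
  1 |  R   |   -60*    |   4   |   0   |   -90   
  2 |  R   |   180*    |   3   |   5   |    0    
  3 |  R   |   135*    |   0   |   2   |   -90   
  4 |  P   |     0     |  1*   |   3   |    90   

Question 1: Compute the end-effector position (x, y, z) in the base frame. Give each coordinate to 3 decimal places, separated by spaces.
after link 1: o_1 = (0.0000, 0.0000, 4.0000)
after link 2: o_2 = (0.0981, 5.8301, 4.0000)
after link 3: o_3 = (0.8052, 4.6054, 5.4142)
after link 4: o_4 = (2.2194, 2.1559, 6.8284)

2.219 2.156 6.828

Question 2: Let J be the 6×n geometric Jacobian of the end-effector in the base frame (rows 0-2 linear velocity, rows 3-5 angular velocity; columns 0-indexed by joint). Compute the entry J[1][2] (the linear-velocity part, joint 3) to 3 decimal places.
-2.449

axis z_2 = (0.8660,0.5000,0.0000); lever o_n−o_2 = (2.1213,-3.6742,2.8284)
cross product → J_v[:, 2] = (1.4142,-2.4495,-4.2426)
J_ω[:, 2] = z_2
entry J[1][2] = -2.4495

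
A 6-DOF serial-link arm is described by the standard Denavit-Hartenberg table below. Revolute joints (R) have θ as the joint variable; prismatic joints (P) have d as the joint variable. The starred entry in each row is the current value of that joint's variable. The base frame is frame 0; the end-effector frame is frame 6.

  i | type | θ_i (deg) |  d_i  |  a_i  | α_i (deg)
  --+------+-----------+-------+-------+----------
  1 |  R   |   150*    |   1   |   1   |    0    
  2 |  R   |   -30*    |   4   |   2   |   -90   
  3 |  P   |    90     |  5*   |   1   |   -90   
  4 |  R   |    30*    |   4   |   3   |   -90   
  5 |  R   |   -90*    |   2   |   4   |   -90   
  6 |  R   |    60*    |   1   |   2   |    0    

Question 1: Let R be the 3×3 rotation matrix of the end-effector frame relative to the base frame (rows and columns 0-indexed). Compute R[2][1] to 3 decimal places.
End-effector y-axis (col 1 of R) = (-0.8080,0.5335,-0.2500)
R[2][1] = -0.2500

-0.250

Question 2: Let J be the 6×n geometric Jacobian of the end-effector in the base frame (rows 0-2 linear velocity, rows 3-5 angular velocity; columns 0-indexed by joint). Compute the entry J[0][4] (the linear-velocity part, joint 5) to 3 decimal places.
1.665

axis z_4 = (0.7500,0.4330,0.5000); lever o_n−o_4 = (3.1340,-3.9641,-0.7321)
cross product → J_v[:, 4] = (1.6651,2.1160,-4.3301)
J_ω[:, 4] = z_4
entry J[0][4] = 1.6651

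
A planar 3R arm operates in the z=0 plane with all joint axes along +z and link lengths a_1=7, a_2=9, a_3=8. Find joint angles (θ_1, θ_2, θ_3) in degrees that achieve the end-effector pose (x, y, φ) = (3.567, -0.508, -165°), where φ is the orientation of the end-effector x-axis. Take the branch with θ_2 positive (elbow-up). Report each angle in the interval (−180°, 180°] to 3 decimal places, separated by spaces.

-44.247 89.998 149.249

wrist centre = target − a_3·(cos φ, sin φ) = (11.2944, 1.5626)
cos θ_2 = (130.0052−7²−9²)/(2·7·9) = 0.0000; θ_2 = 89.9976° (elbow-up)
β = atan2(1.5626,11.2944) = 7.8767°; ψ = atan2(9.0000,7.0004) = 52.1235°
θ_1 = β − ψ = -44.2468°
θ_3 = φ − θ_1 − θ_2 = 149.2492° (wrapped to (-180°,180°])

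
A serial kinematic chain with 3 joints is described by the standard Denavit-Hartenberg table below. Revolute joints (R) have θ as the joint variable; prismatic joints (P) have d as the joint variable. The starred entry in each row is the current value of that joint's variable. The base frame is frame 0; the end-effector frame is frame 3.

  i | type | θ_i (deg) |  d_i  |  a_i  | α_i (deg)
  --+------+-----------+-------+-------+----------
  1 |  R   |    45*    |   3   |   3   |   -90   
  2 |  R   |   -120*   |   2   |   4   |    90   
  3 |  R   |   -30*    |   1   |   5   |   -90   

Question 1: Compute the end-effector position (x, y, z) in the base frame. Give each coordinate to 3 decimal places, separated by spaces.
-1.083 -1.790 9.714

after link 1: o_1 = (2.1213, 2.1213, 3.0000)
after link 2: o_2 = (-0.7071, 2.1213, 6.4641)
after link 3: o_3 = (-1.0826, -1.7898, 9.7141)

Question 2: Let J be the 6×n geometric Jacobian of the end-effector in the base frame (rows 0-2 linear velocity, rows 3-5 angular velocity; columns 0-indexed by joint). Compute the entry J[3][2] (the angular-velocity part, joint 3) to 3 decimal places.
axis z_2 = (-0.6124,-0.6124,-0.5000); lever o_n−o_2 = (-0.3755,-3.9111,3.2500)
cross product → J_v[:, 2] = (-3.9457,2.1780,2.1651)
J_ω[:, 2] = z_2
entry J[3][2] = -0.6124

-0.612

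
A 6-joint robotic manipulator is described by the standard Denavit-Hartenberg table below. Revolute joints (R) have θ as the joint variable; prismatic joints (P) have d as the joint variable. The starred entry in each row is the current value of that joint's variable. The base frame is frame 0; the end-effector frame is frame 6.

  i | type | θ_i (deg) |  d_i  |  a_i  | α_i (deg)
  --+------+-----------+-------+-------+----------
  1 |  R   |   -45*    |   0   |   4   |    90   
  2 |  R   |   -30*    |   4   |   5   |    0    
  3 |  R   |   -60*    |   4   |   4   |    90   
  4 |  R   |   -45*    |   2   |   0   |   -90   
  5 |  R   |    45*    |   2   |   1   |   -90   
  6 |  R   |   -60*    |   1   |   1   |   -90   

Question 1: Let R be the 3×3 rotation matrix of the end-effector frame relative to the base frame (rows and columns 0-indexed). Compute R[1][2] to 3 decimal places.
0.123

End-effector z-axis (col 2 of R) = (0.9892,0.1232,-0.0795)
R[1][2] = 0.1232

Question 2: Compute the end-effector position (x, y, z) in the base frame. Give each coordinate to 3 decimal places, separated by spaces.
after link 1: o_1 = (2.8284, -2.8284, 0.0000)
after link 2: o_2 = (3.0619, -8.7187, -2.5000)
after link 3: o_3 = (0.2334, -11.5471, -6.5000)
after link 4: o_4 = (-1.1808, -10.1329, -6.5000)
after link 5: o_5 = (-1.3272, -11.2794, -8.4142)
after link 6: o_6 = (-1.1870, -12.6392, -8.7766)

-1.187 -12.639 -8.777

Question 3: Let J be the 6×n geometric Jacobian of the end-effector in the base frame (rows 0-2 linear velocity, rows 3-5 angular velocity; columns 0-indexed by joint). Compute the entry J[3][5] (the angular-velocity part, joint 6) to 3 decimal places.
0.146

axis z_5 = (0.1464,-0.8536,0.5000); lever o_n−o_5 = (0.1402,-1.3598,-0.3624)
cross product → J_v[:, 5] = (0.9892,0.1232,-0.0795)
J_ω[:, 5] = z_5
entry J[3][5] = 0.1464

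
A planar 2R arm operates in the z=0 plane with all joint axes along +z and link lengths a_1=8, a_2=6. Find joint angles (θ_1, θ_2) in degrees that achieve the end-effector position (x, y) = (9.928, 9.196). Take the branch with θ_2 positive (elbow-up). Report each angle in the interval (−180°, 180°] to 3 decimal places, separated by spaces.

29.997 30.008

cos θ_2 = (183.1316−8²−6²)/(2·8·6) = 0.8660; θ_2 = 30.0082° (elbow-up)
β = atan2(9.1960,9.9280) = 42.8080°; ψ = atan2(3.0007,13.1957) = 12.8113°
θ_1 = β − ψ = 29.9967°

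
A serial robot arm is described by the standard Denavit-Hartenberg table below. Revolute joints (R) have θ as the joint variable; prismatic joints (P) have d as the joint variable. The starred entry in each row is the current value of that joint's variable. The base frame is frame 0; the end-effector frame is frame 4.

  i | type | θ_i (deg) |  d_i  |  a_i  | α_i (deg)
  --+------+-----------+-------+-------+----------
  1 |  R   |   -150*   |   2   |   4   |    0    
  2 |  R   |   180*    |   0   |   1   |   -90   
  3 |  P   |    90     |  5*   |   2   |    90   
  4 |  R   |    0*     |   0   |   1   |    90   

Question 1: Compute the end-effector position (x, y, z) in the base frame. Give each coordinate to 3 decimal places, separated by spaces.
-5.098 2.830 -1.000

after link 1: o_1 = (-3.4641, -2.0000, 2.0000)
after link 2: o_2 = (-2.5981, -1.5000, 2.0000)
after link 3: o_3 = (-5.0981, 2.8301, 0.0000)
after link 4: o_4 = (-5.0981, 2.8301, -1.0000)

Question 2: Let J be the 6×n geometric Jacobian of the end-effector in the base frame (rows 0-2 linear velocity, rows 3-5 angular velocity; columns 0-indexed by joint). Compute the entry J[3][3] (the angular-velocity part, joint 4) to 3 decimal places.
axis z_3 = (0.8660,0.5000,0.0000); lever o_n−o_3 = (0.0000,0.0000,-1.0000)
cross product → J_v[:, 3] = (-0.5000,0.8660,0.0000)
J_ω[:, 3] = z_3
entry J[3][3] = 0.8660

0.866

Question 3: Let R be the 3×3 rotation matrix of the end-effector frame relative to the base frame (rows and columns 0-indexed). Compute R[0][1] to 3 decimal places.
0.866

End-effector y-axis (col 1 of R) = (0.8660,0.5000,0.0000)
R[0][1] = 0.8660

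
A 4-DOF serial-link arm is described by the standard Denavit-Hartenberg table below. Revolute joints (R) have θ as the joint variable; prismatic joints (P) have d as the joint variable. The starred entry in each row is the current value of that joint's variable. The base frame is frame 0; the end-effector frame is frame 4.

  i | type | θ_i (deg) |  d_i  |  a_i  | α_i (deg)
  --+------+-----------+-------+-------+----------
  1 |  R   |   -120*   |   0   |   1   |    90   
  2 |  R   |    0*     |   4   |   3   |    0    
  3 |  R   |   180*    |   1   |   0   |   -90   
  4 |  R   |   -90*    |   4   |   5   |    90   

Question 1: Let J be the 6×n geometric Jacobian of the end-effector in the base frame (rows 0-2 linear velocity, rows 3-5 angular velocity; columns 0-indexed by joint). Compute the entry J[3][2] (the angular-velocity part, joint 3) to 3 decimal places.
-0.866

axis z_2 = (-0.8660,0.5000,0.0000); lever o_n−o_2 = (-5.1962,3.0000,-4.0000)
cross product → J_v[:, 2] = (-2.0000,-3.4641,-0.0000)
J_ω[:, 2] = z_2
entry J[3][2] = -0.8660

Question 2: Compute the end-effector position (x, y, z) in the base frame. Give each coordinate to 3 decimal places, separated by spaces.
after link 1: o_1 = (-0.5000, -0.8660, 0.0000)
after link 2: o_2 = (-5.4641, -1.4641, 0.0000)
after link 3: o_3 = (-6.3301, -0.9641, 0.0000)
after link 4: o_4 = (-10.6603, 1.5359, -4.0000)

-10.660 1.536 -4.000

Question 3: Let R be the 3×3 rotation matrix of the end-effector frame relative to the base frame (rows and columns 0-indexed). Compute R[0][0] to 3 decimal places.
End-effector x-axis (col 0 of R) = (-0.8660,0.5000,0.0000)
R[0][0] = -0.8660

-0.866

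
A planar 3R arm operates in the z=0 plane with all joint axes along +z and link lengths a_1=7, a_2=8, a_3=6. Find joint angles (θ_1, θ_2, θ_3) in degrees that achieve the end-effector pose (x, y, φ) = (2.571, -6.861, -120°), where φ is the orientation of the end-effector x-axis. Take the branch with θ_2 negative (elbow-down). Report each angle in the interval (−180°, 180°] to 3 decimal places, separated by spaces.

wrist centre = target − a_3·(cos φ, sin φ) = (5.5710, -1.6648)
cos θ_2 = (33.8078−7²−8²)/(2·7·8) = -0.7071; θ_2 = -134.9973° (elbow-down)
β = atan2(-1.6648,5.5710) = -16.6383°; ψ = atan2(-5.6571,1.3434) = -76.6413°
θ_1 = β − ψ = 60.0029°
θ_3 = φ − θ_1 − θ_2 = -45.0056° (wrapped to (-180°,180°])

60.003 -134.997 -45.006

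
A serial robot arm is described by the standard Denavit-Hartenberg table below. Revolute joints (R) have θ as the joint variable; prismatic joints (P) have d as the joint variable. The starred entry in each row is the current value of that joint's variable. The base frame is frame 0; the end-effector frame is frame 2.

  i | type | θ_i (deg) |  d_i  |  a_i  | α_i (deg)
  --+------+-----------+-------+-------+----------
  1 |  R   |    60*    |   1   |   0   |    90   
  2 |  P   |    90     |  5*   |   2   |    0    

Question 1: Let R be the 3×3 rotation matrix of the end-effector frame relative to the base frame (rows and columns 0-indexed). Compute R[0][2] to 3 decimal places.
0.866

End-effector z-axis (col 2 of R) = (0.8660,-0.5000,0.0000)
R[0][2] = 0.8660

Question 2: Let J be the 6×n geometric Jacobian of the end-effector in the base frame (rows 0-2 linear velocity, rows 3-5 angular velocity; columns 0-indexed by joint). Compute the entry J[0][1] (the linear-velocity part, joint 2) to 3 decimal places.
prismatic axis z_1 = (0.8660,-0.5000,0.0000)
J_v[:, 1] = z_1; J_ω[:, 1] = (0,0,0)
entry J[0][1] = 0.8660

0.866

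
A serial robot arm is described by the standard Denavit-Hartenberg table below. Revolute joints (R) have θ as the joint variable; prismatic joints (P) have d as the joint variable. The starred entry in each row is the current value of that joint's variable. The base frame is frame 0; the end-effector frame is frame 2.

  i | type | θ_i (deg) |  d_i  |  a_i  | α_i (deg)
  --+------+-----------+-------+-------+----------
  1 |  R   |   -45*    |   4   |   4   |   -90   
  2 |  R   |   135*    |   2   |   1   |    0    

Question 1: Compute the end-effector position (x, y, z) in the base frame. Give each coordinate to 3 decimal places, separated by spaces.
3.743 -0.914 3.293

after link 1: o_1 = (2.8284, -2.8284, 4.0000)
after link 2: o_2 = (3.7426, -0.9142, 3.2929)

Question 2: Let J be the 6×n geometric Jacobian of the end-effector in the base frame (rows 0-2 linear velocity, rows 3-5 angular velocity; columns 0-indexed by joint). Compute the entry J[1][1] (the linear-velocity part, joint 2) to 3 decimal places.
0.500

axis z_1 = (0.7071,0.7071,0.0000); lever o_n−o_1 = (0.9142,1.9142,-0.7071)
cross product → J_v[:, 1] = (-0.5000,0.5000,0.7071)
J_ω[:, 1] = z_1
entry J[1][1] = 0.5000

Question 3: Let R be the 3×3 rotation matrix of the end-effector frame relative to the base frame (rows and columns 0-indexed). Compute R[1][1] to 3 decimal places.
0.500

End-effector y-axis (col 1 of R) = (-0.5000,0.5000,0.7071)
R[1][1] = 0.5000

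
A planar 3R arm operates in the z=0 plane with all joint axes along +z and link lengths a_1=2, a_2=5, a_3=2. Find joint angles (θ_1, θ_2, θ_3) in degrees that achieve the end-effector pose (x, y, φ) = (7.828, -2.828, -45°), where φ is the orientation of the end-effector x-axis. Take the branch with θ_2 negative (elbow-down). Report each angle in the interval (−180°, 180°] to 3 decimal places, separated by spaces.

wrist centre = target − a_3·(cos φ, sin φ) = (6.4138, -1.4138)
cos θ_2 = (43.1354−2²−5²)/(2·2·5) = 0.7068; θ_2 = -45.0271° (elbow-down)
β = atan2(-1.4138,6.4138) = -12.4309°; ψ = atan2(-3.5372,5.5339) = -32.5864°
θ_1 = β − ψ = 20.1555°
θ_3 = φ − θ_1 − θ_2 = -20.1285° (wrapped to (-180°,180°])

20.156 -45.027 -20.128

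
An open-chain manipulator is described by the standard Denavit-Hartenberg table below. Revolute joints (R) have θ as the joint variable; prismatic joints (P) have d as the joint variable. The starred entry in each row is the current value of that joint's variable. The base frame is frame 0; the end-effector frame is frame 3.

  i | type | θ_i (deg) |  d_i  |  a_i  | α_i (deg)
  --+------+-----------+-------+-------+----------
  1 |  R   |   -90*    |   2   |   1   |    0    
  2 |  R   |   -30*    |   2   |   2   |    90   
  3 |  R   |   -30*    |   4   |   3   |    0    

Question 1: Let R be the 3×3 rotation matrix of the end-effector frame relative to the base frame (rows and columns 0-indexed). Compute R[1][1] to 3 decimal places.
End-effector y-axis (col 1 of R) = (-0.2500,-0.4330,0.8660)
R[1][1] = -0.4330

-0.433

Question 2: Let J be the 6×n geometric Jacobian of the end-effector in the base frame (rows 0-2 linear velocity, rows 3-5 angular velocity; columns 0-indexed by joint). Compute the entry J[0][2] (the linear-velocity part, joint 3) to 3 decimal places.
axis z_2 = (-0.8660,0.5000,0.0000); lever o_n−o_2 = (-4.7631,-0.2500,-1.5000)
cross product → J_v[:, 2] = (-0.7500,-1.2990,2.5981)
J_ω[:, 2] = z_2
entry J[0][2] = -0.7500

-0.750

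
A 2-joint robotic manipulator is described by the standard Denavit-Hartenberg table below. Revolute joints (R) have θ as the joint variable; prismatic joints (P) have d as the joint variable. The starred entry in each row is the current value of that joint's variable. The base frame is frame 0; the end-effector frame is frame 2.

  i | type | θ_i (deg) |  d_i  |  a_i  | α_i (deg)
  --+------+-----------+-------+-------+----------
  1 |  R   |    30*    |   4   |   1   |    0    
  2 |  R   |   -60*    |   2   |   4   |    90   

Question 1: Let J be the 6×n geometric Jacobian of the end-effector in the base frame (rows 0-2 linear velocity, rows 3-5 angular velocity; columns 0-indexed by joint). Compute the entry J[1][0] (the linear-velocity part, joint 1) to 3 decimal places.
4.330

axis z_0 = ẑ; lever o_n−o_0 = (4.3301,-1.5000,6.0000)
cross product → J_v[:, 0] = (1.5000,4.3301,-0.0000)
J_ω[:, 0] = z_0
entry J[1][0] = 4.3301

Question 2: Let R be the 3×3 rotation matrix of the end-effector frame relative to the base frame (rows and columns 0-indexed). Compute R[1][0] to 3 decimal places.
-0.500

End-effector x-axis (col 0 of R) = (0.8660,-0.5000,0.0000)
R[1][0] = -0.5000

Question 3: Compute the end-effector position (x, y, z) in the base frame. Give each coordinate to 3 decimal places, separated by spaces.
4.330 -1.500 6.000

after link 1: o_1 = (0.8660, 0.5000, 4.0000)
after link 2: o_2 = (4.3301, -1.5000, 6.0000)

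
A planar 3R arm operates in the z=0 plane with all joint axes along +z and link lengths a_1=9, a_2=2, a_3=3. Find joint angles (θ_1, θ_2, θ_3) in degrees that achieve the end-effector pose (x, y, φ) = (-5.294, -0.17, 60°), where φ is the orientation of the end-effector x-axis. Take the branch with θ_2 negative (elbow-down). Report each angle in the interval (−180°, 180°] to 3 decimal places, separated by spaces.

-150.000 -150.008 0.008

wrist centre = target − a_3·(cos φ, sin φ) = (-6.7940, -2.7681)
cos θ_2 = (53.8207−9²−2²)/(2·9·2) = -0.8661; θ_2 = -150.0077° (elbow-down)
β = atan2(-2.7681,-6.7940) = -157.8326°; ψ = atan2(-0.9998,7.2678) = -7.8325°
θ_1 = β − ψ = -150.0001°
θ_3 = φ − θ_1 − θ_2 = 0.0077° (wrapped to (-180°,180°])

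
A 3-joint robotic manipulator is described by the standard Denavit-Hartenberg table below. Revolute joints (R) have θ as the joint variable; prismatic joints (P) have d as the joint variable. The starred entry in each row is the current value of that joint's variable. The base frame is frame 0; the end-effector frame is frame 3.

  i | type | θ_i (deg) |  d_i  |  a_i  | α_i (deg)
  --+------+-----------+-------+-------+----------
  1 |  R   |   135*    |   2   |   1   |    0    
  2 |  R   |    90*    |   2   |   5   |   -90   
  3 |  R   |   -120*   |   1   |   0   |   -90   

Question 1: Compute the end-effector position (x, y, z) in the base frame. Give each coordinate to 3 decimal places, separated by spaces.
after link 1: o_1 = (-0.7071, 0.7071, 2.0000)
after link 2: o_2 = (-4.2426, -2.8284, 4.0000)
after link 3: o_3 = (-3.5355, -3.5355, 4.0000)

-3.536 -3.536 4.000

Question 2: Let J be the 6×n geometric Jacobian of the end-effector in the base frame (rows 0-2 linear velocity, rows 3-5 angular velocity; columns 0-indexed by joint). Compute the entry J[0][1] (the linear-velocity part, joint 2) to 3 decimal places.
axis z_1 = (0.0000,0.0000,1.0000); lever o_n−o_1 = (-2.8284,-4.2426,2.0000)
cross product → J_v[:, 1] = (4.2426,-2.8284,0.0000)
J_ω[:, 1] = z_1
entry J[0][1] = 4.2426

4.243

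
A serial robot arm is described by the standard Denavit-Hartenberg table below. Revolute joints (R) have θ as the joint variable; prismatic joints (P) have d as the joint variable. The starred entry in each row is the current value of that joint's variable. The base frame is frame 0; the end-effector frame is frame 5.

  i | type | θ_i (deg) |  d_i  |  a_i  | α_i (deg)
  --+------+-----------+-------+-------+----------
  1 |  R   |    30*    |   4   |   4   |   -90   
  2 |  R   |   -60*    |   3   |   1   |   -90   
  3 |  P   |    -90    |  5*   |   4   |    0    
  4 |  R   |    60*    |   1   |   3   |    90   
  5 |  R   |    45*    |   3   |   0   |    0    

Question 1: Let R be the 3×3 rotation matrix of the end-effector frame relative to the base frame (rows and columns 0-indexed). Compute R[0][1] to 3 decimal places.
End-effector y-axis (col 1 of R) = (0.4419,-0.1531,-0.8839)
R[0][1] = 0.4419

0.442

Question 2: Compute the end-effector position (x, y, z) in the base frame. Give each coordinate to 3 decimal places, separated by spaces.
after link 1: o_1 = (3.4641, 2.0000, 4.0000)
after link 2: o_2 = (2.3971, 4.8481, 4.8660)
after link 3: o_3 = (4.1471, 10.4772, 2.3660)
after link 4: o_4 = (5.2721, 12.8588, 4.1160)
after link 5: o_5 = (3.3236, 14.7338, 2.8170)

3.324 14.734 2.817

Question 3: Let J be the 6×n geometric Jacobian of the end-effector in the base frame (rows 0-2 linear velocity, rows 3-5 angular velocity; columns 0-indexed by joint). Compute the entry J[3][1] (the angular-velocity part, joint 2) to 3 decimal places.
-0.500

axis z_1 = (-0.5000,0.8660,0.0000); lever o_n−o_1 = (-0.1405,12.7338,-1.1830)
cross product → J_v[:, 1] = (-1.0245,-0.5915,-6.2452)
J_ω[:, 1] = z_1
entry J[3][1] = -0.5000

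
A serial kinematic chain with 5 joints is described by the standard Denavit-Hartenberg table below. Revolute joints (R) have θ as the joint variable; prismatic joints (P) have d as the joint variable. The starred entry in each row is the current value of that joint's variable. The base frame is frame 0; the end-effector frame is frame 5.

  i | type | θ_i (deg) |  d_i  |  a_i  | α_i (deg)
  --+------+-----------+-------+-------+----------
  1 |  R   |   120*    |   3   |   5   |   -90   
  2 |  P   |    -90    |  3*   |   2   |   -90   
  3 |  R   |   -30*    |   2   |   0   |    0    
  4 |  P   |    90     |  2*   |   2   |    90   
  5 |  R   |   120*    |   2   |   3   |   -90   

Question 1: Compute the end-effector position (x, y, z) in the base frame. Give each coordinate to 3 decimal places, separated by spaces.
-8.888 8.261 6.982

after link 1: o_1 = (-2.5000, 4.3301, 3.0000)
after link 2: o_2 = (-5.0981, 2.8301, 5.0000)
after link 3: o_3 = (-6.0981, 4.5622, 5.0000)
after link 4: o_4 = (-5.5981, 7.1603, 6.0000)
after link 5: o_5 = (-8.8881, 8.2607, 6.9821)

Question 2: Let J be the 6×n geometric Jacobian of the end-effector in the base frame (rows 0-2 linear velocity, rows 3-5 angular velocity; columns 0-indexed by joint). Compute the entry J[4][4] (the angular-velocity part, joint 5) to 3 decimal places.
axis z_4 = (-0.4330,-0.2500,0.8660); lever o_n−o_4 = (-3.2901,1.1005,0.9821)
cross product → J_v[:, 4] = (-1.1986,-2.4240,-1.2990)
J_ω[:, 4] = z_4
entry J[4][4] = -0.2500

-0.250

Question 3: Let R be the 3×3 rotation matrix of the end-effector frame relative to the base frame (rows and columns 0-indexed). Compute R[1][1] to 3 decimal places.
End-effector y-axis (col 1 of R) = (0.4330,0.2500,-0.8660)
R[1][1] = 0.2500

0.250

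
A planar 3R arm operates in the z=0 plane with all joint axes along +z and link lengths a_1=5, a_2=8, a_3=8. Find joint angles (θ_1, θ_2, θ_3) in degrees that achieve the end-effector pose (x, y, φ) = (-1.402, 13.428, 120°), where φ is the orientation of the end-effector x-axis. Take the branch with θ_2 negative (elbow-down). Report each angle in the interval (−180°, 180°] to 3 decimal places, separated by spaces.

wrist centre = target − a_3·(cos φ, sin φ) = (2.5980, 6.4998)
cos θ_2 = (48.9970−5²−8²)/(2·5·8) = -0.5000; θ_2 = -120.0025° (elbow-down)
β = atan2(6.4998,2.5980) = 68.2132°; ψ = atan2(-6.9280,0.9997) = -81.7890°
θ_1 = β − ψ = 150.0022°
θ_3 = φ − θ_1 − θ_2 = 90.0003° (wrapped to (-180°,180°])

150.002 -120.003 90.000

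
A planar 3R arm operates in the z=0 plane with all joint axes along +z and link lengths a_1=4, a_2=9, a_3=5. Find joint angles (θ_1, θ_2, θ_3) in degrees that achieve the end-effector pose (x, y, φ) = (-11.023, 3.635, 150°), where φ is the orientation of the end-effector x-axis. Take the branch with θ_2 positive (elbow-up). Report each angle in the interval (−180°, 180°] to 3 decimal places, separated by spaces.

wrist centre = target − a_3·(cos φ, sin φ) = (-6.6929, 1.1350)
cos θ_2 = (46.0828−4²−9²)/(2·4·9) = -0.7072; θ_2 = 135.0062° (elbow-up)
β = atan2(1.1350,-6.6929) = 170.3752°; ψ = atan2(6.3633,-2.3647) = 110.3856°
θ_1 = β − ψ = 59.9896°
θ_3 = φ − θ_1 − θ_2 = -44.9958° (wrapped to (-180°,180°])

59.990 135.006 -44.996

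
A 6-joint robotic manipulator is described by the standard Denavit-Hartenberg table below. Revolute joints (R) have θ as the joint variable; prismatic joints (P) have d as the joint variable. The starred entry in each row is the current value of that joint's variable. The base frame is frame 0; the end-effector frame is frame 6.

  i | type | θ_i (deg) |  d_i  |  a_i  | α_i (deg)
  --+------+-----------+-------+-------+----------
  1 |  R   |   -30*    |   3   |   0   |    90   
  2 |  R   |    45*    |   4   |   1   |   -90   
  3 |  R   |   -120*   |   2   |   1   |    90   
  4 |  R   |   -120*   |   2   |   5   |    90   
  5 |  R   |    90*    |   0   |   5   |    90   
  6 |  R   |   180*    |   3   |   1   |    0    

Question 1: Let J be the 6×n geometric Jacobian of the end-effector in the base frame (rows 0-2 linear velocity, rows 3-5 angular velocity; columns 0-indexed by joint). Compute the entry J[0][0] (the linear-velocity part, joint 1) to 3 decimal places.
-0.595

axis z_0 = ẑ; lever o_n−o_0 = (2.1659,0.5948,-2.3912)
cross product → J_v[:, 0] = (-0.5948,2.1659,0.0000)
J_ω[:, 0] = z_0
entry J[0][0] = -0.5948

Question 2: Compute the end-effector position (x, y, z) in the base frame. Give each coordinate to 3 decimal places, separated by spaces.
2.166 0.595 -2.391

after link 1: o_1 = (0.0000, 0.0000, 3.0000)
after link 2: o_2 = (-1.3876, -3.8177, 3.7071)
after link 3: o_3 = (-3.3516, -3.6838, 4.7678)
after link 4: o_4 = (0.5874, -2.3032, 1.3650)
after link 5: o_5 = (-0.8142, 1.3927, -1.6968)
after link 6: o_6 = (2.1659, 0.5948, -2.3912)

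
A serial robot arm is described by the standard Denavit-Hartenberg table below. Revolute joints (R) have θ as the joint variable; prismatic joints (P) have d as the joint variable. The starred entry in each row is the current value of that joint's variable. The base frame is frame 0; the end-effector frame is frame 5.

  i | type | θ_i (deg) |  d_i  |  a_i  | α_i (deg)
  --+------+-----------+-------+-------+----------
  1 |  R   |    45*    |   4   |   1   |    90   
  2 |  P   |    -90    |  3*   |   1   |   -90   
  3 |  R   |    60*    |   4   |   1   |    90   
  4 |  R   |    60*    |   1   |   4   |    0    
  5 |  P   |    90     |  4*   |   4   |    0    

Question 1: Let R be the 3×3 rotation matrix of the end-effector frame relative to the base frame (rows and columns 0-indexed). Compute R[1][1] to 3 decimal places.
-0.919

End-effector y-axis (col 1 of R) = (-0.3062,-0.9186,0.2500)
R[1][1] = -0.9186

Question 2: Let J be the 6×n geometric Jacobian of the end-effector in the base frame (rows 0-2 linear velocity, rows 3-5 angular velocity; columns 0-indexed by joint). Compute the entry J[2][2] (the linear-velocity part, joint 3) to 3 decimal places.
axis z_2 = (0.7071,0.7071,0.0000); lever o_n−o_2 = (8.7441,4.6402,-4.0981)
cross product → J_v[:, 2] = (-2.8978,2.8978,-2.9019)
J_ω[:, 2] = z_2
entry J[2][2] = -2.9019

-2.902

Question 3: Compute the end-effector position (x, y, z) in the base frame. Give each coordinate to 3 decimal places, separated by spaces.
after link 1: o_1 = (0.7071, 0.7071, 4.0000)
after link 2: o_2 = (2.8284, -1.4142, 3.0000)
after link 3: o_3 = (5.0445, 2.0266, 2.5000)
after link 4: o_4 = (6.6228, 5.3473, 0.6340)
after link 5: o_5 = (11.5725, 3.2259, -1.0981)

11.573 3.226 -1.098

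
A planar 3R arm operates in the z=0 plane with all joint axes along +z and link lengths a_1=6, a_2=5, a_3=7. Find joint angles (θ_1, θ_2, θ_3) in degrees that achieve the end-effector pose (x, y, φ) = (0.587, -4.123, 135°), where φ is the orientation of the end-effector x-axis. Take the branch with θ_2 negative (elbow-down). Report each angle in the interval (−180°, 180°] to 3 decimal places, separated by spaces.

wrist centre = target − a_3·(cos φ, sin φ) = (5.5367, -9.0727)
cos θ_2 = (112.9703−6²−5²)/(2·6·5) = 0.8662; θ_2 = -29.9832° (elbow-down)
β = atan2(-9.0727,5.5367) = -58.6059°; ψ = atan2(-2.4987,10.3309) = -13.5970°
θ_1 = β − ψ = -45.0089°
θ_3 = φ − θ_1 − θ_2 = -150.0079° (wrapped to (-180°,180°])

-45.009 -29.983 -150.008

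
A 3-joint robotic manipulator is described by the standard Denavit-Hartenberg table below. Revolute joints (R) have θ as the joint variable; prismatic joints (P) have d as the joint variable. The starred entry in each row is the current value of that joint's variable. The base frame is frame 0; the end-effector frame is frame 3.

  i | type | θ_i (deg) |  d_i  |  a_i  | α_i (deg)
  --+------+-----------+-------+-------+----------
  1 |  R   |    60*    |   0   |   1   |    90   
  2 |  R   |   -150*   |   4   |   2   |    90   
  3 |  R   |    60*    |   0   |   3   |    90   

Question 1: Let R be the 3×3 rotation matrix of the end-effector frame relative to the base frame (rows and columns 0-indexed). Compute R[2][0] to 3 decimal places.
End-effector x-axis (col 0 of R) = (0.5335,-0.8080,-0.2500)
R[2][0] = -0.2500

-0.250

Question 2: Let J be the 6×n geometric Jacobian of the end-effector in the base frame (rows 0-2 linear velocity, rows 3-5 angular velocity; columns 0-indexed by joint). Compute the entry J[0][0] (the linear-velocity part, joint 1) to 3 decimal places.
5.058

axis z_0 = ẑ; lever o_n−o_0 = (4.6986,-5.0580,-1.7500)
cross product → J_v[:, 0] = (5.0580,4.6986,-0.0000)
J_ω[:, 0] = z_0
entry J[0][0] = 5.0580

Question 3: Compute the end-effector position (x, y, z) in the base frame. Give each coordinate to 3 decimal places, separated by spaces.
after link 1: o_1 = (0.5000, 0.8660, 0.0000)
after link 2: o_2 = (3.0981, -2.6340, -1.0000)
after link 3: o_3 = (4.6986, -5.0580, -1.7500)

4.699 -5.058 -1.750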